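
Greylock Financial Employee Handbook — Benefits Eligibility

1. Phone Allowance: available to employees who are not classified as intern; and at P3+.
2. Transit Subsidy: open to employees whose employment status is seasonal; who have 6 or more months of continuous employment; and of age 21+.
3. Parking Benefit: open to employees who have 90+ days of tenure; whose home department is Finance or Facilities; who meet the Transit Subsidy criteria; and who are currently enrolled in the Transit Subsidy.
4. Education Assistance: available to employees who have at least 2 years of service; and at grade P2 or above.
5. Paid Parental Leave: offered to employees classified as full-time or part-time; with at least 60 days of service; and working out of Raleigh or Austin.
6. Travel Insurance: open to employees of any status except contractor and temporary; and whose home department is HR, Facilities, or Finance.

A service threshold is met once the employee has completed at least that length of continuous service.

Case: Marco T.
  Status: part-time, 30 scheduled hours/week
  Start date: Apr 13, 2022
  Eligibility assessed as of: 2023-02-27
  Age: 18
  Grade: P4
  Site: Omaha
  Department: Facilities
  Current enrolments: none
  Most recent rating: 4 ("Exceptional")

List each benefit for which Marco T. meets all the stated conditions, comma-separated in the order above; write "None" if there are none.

Phone Allowance, Travel Insurance

Service from Apr 13, 2022 to 2023-02-27: 320 days.
Phone Allowance — status part-time ✓ (not excluded); grade P4 ≥ P3 ✓ → eligible.
Transit Subsidy — status part-time ✗ (requires seasonal) → not eligible.
Parking Benefit — service 320 days ≥ 90 days ✓; dept Facilities ✓; not eligible for Transit Subsidy ✗ → not eligible.
Education Assistance — service 320 days < 2 years (≈730 days) ✗ → not eligible.
Paid Parental Leave — status part-time ✓; service 320 days ≥ 60 days ✓; site Omaha ✗ (not Raleigh or Austin) → not eligible.
Travel Insurance — status part-time ✓ (not excluded); dept Facilities ✓ → eligible.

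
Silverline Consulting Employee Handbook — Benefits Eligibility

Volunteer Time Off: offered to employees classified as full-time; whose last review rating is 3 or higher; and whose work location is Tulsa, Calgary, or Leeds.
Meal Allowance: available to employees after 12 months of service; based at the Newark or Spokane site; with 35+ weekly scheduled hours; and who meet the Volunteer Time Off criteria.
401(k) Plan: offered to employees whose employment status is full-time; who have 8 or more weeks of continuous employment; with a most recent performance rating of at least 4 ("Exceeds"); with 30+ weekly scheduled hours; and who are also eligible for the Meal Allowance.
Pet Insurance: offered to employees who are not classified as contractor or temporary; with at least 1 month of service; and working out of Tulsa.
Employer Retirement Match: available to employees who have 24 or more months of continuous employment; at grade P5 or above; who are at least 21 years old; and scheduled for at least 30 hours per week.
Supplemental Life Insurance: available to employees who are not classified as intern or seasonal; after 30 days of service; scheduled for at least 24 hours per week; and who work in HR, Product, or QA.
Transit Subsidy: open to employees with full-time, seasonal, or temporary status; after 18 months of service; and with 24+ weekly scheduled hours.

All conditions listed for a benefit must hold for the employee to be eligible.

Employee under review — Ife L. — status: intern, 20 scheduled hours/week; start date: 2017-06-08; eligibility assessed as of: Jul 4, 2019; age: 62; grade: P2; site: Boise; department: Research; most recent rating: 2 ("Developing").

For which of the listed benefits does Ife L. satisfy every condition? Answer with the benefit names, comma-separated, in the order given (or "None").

None

Service from 2017-06-08 to Jul 4, 2019: 756 days.
Volunteer Time Off — status intern ✗ (requires full-time) → not eligible.
Meal Allowance — service 756 days ≥ 12 months (≈360 days) ✓; site Boise ✗ (not Newark or Spokane) → not eligible.
401(k) Plan — status intern ✗ (requires full-time) → not eligible.
Pet Insurance — status intern ✓ (not excluded); service 756 days ≥ 1 month (≈30 days) ✓; site Boise ✗ (not Tulsa) → not eligible.
Employer Retirement Match — service 756 days ≥ 24 months (≈720 days) ✓; grade P2 < P5 ✗ → not eligible.
Supplemental Life Insurance — status intern ✗ (excluded) → not eligible.
Transit Subsidy — status intern ✗ (requires full-time, seasonal, or temporary) → not eligible.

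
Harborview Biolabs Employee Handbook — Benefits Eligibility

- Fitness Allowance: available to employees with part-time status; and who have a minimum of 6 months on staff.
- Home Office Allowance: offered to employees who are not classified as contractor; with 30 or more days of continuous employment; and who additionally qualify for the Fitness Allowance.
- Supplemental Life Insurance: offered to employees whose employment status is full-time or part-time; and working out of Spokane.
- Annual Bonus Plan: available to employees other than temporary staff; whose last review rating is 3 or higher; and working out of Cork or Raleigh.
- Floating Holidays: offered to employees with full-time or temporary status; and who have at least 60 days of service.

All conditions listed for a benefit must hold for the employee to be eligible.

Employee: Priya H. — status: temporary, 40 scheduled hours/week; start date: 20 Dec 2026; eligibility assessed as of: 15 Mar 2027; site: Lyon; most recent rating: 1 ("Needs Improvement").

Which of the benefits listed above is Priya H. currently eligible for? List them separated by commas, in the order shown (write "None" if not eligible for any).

Floating Holidays

Service from 20 Dec 2026 to 15 Mar 2027: 85 days.
Fitness Allowance — status temporary ✗ (requires part-time) → not eligible.
Home Office Allowance — status temporary ✓ (not excluded); service 85 days ≥ 30 days ✓; not eligible for Fitness Allowance ✗ → not eligible.
Supplemental Life Insurance — status temporary ✗ (requires full-time or part-time) → not eligible.
Annual Bonus Plan — status temporary ✗ (excluded) → not eligible.
Floating Holidays — status temporary ✓; service 85 days ≥ 60 days ✓ → eligible.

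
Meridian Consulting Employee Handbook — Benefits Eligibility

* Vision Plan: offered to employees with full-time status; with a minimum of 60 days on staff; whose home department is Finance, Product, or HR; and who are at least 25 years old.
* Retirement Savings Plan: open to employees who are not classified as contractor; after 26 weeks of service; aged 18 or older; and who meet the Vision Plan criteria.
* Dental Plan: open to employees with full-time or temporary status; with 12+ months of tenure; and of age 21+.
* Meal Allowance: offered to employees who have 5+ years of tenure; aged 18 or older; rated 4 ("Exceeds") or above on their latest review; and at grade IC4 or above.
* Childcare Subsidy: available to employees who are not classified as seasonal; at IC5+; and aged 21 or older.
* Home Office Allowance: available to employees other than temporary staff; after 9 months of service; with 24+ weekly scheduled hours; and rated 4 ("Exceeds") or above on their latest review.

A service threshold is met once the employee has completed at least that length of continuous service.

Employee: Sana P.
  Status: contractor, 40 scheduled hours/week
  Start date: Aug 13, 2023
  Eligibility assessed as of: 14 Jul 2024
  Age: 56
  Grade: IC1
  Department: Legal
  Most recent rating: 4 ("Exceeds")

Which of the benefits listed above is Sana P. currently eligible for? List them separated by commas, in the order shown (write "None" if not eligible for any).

Service from Aug 13, 2023 to 14 Jul 2024: 336 days.
Vision Plan — status contractor ✗ (requires full-time) → not eligible.
Retirement Savings Plan — status contractor ✗ (excluded) → not eligible.
Dental Plan — status contractor ✗ (requires full-time or temporary) → not eligible.
Meal Allowance — service 336 days < 5 years (≈1825 days) ✗ → not eligible.
Childcare Subsidy — status contractor ✓ (not excluded); grade IC1 < IC5 ✗ → not eligible.
Home Office Allowance — status contractor ✓ (not excluded); service 336 days ≥ 9 months (≈270 days) ✓; 40 hrs/wk ≥ 24 ✓; rating 4 ≥ 4 ✓ → eligible.

Home Office Allowance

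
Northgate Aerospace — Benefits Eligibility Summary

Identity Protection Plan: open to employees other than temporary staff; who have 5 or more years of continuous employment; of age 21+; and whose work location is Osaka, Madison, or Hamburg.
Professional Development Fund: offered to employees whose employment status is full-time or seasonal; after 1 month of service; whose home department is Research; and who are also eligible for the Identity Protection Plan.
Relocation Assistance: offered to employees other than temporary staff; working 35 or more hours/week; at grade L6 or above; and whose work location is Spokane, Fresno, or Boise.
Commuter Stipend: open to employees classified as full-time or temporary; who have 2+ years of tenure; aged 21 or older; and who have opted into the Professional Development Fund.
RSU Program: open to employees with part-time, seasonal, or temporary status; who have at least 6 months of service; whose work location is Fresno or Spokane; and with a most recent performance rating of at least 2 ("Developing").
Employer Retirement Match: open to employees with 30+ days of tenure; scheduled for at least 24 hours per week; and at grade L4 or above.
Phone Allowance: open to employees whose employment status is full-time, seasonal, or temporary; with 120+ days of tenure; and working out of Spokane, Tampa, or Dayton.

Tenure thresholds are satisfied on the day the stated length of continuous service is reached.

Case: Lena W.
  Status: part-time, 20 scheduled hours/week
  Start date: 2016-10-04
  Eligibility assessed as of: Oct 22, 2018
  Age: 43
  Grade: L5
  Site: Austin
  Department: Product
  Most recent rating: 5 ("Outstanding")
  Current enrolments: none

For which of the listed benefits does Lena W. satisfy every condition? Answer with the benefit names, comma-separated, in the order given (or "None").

None

Service from 2016-10-04 to Oct 22, 2018: 748 days.
Identity Protection Plan — status part-time ✓ (not excluded); service 748 days < 5 years (≈1825 days) ✗ → not eligible.
Professional Development Fund — status part-time ✗ (requires full-time or seasonal) → not eligible.
Relocation Assistance — status part-time ✓ (not excluded); 20 hrs/wk < 35 ✗ → not eligible.
Commuter Stipend — status part-time ✗ (requires full-time or temporary) → not eligible.
RSU Program — status part-time ✓; service 748 days ≥ 6 months (≈180 days) ✓; site Austin ✗ (not Fresno or Spokane) → not eligible.
Employer Retirement Match — service 748 days ≥ 30 days ✓; 20 hrs/wk < 24 ✗ → not eligible.
Phone Allowance — status part-time ✗ (requires full-time, seasonal, or temporary) → not eligible.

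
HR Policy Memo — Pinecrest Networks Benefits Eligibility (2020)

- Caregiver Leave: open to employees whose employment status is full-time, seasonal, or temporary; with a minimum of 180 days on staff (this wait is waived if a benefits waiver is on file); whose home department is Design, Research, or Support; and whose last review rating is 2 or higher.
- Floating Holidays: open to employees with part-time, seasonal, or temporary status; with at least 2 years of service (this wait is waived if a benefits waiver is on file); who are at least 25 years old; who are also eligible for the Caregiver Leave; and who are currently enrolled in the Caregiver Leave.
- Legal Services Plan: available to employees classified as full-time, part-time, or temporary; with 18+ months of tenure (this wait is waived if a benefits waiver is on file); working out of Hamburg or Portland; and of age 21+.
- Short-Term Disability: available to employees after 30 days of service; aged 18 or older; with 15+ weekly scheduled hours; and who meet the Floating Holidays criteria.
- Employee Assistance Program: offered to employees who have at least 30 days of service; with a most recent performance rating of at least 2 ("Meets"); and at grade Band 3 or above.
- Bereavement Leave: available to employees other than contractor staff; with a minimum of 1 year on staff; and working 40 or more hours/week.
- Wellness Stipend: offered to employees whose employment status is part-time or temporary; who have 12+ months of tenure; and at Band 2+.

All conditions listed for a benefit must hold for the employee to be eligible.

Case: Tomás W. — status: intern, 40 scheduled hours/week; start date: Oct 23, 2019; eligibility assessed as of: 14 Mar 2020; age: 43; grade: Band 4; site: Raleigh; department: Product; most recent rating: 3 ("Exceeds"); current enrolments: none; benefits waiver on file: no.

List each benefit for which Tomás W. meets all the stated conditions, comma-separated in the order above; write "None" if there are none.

Employee Assistance Program

Service from Oct 23, 2019 to 14 Mar 2020: 143 days.
Caregiver Leave — status intern ✗ (requires full-time, seasonal, or temporary) → not eligible.
Floating Holidays — status intern ✗ (requires part-time, seasonal, or temporary) → not eligible.
Legal Services Plan — status intern ✗ (requires full-time, part-time, or temporary) → not eligible.
Short-Term Disability — service 143 days ≥ 30 days ✓; age 43 ≥ 18 ✓; 40 hrs/wk ≥ 15 ✓; not eligible for Floating Holidays ✗ → not eligible.
Employee Assistance Program — service 143 days ≥ 30 days ✓; rating 3 ≥ 2 ✓; grade Band 4 ≥ Band 3 ✓ → eligible.
Bereavement Leave — status intern ✓ (not excluded); service 143 days < 1 year (≈365 days) ✗ → not eligible.
Wellness Stipend — status intern ✗ (requires part-time or temporary) → not eligible.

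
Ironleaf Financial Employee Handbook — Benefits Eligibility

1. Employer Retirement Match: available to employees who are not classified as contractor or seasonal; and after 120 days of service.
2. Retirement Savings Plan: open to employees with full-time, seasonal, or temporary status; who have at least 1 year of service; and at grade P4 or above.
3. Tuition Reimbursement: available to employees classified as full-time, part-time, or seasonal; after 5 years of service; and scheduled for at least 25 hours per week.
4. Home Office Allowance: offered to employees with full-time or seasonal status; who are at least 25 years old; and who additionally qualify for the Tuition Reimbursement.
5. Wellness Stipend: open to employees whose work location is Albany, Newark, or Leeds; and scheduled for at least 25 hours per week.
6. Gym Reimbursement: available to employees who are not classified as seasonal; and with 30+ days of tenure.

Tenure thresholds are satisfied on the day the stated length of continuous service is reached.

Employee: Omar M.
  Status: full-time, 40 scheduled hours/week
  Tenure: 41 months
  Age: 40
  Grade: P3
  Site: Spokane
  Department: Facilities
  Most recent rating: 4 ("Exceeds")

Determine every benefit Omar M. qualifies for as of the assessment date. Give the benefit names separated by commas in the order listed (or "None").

Employer Retirement Match — status full-time ✓ (not excluded); service 41 months ≥ 120 days ✓ → eligible.
Retirement Savings Plan — status full-time ✓; service 41 months ≥ 1 year (≈365 days) ✓; grade P3 < P4 ✗ → not eligible.
Tuition Reimbursement — status full-time ✓; service 41 months < 5 years (≈1825 days) ✗ → not eligible.
Home Office Allowance — status full-time ✓; age 40 ≥ 25 ✓; not eligible for Tuition Reimbursement ✗ → not eligible.
Wellness Stipend — site Spokane ✗ (not Albany, Newark, or Leeds) → not eligible.
Gym Reimbursement — status full-time ✓ (not excluded); service 41 months ≥ 30 days ✓ → eligible.

Employer Retirement Match, Gym Reimbursement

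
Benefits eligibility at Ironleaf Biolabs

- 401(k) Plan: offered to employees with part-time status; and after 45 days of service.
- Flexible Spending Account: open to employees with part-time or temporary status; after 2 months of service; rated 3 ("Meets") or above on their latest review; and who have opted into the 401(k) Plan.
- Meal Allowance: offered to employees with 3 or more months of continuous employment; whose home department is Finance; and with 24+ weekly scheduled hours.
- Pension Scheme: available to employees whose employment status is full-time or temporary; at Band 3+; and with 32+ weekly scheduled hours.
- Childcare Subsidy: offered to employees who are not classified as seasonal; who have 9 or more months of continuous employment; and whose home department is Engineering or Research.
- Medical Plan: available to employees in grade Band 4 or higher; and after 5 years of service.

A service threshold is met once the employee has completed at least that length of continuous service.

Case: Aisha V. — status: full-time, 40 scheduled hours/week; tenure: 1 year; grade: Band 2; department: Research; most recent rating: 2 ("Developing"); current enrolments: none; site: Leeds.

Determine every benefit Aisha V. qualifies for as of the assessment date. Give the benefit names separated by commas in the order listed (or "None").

401(k) Plan — status full-time ✗ (requires part-time) → not eligible.
Flexible Spending Account — status full-time ✗ (requires part-time or temporary) → not eligible.
Meal Allowance — service 1 year ≥ 3 months (≈90 days) ✓; dept Research ✗ → not eligible.
Pension Scheme — status full-time ✓; grade Band 2 < Band 3 ✗ → not eligible.
Childcare Subsidy — status full-time ✓ (not excluded); service 1 year ≥ 9 months (≈270 days) ✓; dept Research ✓ → eligible.
Medical Plan — grade Band 2 < Band 4 ✗ → not eligible.

Childcare Subsidy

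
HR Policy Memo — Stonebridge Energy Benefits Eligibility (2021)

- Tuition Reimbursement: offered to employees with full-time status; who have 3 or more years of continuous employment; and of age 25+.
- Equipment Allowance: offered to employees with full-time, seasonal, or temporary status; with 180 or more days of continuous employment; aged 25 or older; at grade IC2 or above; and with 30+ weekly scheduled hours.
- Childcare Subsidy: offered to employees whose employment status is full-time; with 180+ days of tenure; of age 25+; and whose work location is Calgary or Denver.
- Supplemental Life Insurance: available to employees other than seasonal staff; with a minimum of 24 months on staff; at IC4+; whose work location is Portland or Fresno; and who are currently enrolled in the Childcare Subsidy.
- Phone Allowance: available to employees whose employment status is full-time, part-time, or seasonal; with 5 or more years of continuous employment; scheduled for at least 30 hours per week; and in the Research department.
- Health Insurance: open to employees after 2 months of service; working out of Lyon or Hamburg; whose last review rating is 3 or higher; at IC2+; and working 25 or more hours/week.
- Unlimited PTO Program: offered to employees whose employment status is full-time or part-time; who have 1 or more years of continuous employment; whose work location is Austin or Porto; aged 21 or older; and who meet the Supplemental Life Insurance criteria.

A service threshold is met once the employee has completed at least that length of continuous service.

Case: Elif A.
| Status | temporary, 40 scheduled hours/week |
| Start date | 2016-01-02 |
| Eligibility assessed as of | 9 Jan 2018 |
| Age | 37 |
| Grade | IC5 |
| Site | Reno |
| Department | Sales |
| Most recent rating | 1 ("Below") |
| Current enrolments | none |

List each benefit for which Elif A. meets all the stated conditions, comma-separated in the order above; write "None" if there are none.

Service from 2016-01-02 to 9 Jan 2018: 738 days.
Tuition Reimbursement — status temporary ✗ (requires full-time) → not eligible.
Equipment Allowance — status temporary ✓; service 738 days ≥ 180 days ✓; age 37 ≥ 25 ✓; grade IC5 ≥ IC2 ✓; 40 hrs/wk ≥ 30 ✓ → eligible.
Childcare Subsidy — status temporary ✗ (requires full-time) → not eligible.
Supplemental Life Insurance — status temporary ✓ (not excluded); service 738 days ≥ 24 months (≈720 days) ✓; grade IC5 ≥ IC4 ✓; site Reno ✗ (not Portland or Fresno) → not eligible.
Phone Allowance — status temporary ✗ (requires full-time, part-time, or seasonal) → not eligible.
Health Insurance — service 738 days ≥ 2 months (≈60 days) ✓; site Reno ✗ (not Lyon or Hamburg) → not eligible.
Unlimited PTO Program — status temporary ✗ (requires full-time or part-time) → not eligible.

Equipment Allowance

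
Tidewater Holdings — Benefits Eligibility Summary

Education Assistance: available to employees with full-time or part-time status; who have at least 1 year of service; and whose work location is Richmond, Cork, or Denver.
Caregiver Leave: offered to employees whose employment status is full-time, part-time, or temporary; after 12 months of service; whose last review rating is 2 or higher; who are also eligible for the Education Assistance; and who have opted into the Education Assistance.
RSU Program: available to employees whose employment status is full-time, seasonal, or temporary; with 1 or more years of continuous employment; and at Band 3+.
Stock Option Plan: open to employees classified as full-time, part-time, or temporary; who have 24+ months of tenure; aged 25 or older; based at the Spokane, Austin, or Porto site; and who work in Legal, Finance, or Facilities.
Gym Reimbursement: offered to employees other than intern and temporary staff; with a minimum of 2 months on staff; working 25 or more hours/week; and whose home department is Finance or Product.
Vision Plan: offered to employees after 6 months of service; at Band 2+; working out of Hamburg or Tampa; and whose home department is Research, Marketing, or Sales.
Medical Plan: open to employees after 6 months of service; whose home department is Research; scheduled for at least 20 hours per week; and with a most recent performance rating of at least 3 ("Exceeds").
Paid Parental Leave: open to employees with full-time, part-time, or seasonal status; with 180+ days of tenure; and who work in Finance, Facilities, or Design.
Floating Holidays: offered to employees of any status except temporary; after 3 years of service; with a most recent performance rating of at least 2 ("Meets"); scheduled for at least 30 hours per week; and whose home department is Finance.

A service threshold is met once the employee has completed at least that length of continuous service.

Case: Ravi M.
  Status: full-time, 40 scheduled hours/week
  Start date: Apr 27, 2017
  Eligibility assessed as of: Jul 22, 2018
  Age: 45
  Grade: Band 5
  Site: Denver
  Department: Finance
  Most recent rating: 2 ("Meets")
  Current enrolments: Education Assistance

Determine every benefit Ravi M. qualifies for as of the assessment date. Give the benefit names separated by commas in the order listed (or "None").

Education Assistance, Caregiver Leave, RSU Program, Gym Reimbursement, Paid Parental Leave

Service from Apr 27, 2017 to Jul 22, 2018: 451 days.
Education Assistance — status full-time ✓; service 451 days ≥ 1 year (≈365 days) ✓; site Denver ✓ → eligible.
Caregiver Leave — status full-time ✓; service 451 days ≥ 12 months (≈360 days) ✓; rating 2 ≥ 2 ✓; eligible for Education Assistance ✓; enrolled in Education Assistance ✓ → eligible.
RSU Program — status full-time ✓; service 451 days ≥ 1 year (≈365 days) ✓; grade Band 5 ≥ Band 3 ✓ → eligible.
Stock Option Plan — status full-time ✓; service 451 days < 24 months (≈720 days) ✗ → not eligible.
Gym Reimbursement — status full-time ✓ (not excluded); service 451 days ≥ 2 months (≈60 days) ✓; 40 hrs/wk ≥ 25 ✓; dept Finance ✓ → eligible.
Vision Plan — service 451 days ≥ 6 months (≈180 days) ✓; grade Band 5 ≥ Band 2 ✓; site Denver ✗ (not Hamburg or Tampa) → not eligible.
Medical Plan — service 451 days ≥ 6 months (≈180 days) ✓; dept Finance ✗ → not eligible.
Paid Parental Leave — status full-time ✓; service 451 days ≥ 180 days ✓; dept Finance ✓ → eligible.
Floating Holidays — status full-time ✓ (not excluded); service 451 days < 3 years (≈1095 days) ✗ → not eligible.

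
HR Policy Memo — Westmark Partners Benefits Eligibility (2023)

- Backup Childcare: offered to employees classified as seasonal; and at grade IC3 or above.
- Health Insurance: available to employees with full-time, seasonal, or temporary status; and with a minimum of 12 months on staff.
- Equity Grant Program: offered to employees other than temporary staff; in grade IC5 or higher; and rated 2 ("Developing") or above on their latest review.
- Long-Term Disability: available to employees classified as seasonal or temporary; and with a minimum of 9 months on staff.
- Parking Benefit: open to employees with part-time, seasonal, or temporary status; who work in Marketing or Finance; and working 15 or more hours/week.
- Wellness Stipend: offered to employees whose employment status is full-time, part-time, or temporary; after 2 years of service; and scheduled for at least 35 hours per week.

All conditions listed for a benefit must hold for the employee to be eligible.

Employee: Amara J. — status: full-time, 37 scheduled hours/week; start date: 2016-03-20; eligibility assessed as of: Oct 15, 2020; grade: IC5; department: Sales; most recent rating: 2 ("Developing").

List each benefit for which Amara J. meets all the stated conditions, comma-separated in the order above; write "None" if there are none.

Health Insurance, Equity Grant Program, Wellness Stipend

Service from 2016-03-20 to Oct 15, 2020: 1670 days.
Backup Childcare — status full-time ✗ (requires seasonal) → not eligible.
Health Insurance — status full-time ✓; service 1670 days ≥ 12 months (≈360 days) ✓ → eligible.
Equity Grant Program — status full-time ✓ (not excluded); grade IC5 ≥ IC5 ✓; rating 2 ≥ 2 ✓ → eligible.
Long-Term Disability — status full-time ✗ (requires seasonal or temporary) → not eligible.
Parking Benefit — status full-time ✗ (requires part-time, seasonal, or temporary) → not eligible.
Wellness Stipend — status full-time ✓; service 1670 days ≥ 2 years (≈730 days) ✓; 37 hrs/wk ≥ 35 ✓ → eligible.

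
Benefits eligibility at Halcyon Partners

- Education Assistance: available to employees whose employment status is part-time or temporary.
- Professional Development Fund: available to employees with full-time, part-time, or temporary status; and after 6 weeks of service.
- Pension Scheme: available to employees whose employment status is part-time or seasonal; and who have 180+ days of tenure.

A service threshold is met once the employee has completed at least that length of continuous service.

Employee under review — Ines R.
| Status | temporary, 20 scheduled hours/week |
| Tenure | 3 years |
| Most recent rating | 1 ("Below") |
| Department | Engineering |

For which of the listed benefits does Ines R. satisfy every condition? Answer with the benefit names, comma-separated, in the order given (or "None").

Education Assistance, Professional Development Fund

Education Assistance — status temporary ✓ → eligible.
Professional Development Fund — status temporary ✓; service 3 years ≥ 6 weeks (≈42 days) ✓ → eligible.
Pension Scheme — status temporary ✗ (requires part-time or seasonal) → not eligible.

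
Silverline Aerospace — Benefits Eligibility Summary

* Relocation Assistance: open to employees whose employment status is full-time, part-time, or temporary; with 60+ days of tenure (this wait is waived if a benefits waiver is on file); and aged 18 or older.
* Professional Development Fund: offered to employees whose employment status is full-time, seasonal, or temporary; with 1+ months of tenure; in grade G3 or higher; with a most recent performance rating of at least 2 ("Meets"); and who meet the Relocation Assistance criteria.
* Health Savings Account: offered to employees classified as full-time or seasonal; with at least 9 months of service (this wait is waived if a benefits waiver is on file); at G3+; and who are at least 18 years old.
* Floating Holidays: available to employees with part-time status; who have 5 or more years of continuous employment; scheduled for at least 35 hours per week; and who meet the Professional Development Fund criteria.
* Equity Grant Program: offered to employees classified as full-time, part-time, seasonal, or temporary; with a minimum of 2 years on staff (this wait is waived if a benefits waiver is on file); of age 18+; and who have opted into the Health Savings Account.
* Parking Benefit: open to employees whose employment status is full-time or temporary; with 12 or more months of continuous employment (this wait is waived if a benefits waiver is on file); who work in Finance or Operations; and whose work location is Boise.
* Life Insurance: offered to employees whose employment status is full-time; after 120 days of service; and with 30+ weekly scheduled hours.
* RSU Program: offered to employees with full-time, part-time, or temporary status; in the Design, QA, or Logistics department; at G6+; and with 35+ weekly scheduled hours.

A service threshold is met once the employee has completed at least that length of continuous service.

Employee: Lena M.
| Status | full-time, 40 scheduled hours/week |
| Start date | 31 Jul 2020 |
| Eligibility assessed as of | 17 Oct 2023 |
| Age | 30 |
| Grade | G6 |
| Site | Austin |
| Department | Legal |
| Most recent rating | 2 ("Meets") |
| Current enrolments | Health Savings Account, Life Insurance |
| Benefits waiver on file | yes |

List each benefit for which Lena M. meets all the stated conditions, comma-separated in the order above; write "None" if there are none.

Relocation Assistance, Professional Development Fund, Health Savings Account, Equity Grant Program, Life Insurance

Service from 31 Jul 2020 to 17 Oct 2023: 1173 days.
Relocation Assistance — status full-time ✓; benefits waiver on file ✓; age 30 ≥ 18 ✓ → eligible.
Professional Development Fund — status full-time ✓; service 1173 days ≥ 1 month (≈30 days) ✓; grade G6 ≥ G3 ✓; rating 2 ≥ 2 ✓; eligible for Relocation Assistance ✓ → eligible.
Health Savings Account — status full-time ✓; benefits waiver on file ✓; grade G6 ≥ G3 ✓; age 30 ≥ 18 ✓ → eligible.
Floating Holidays — status full-time ✗ (requires part-time) → not eligible.
Equity Grant Program — status full-time ✓; benefits waiver on file ✓; age 30 ≥ 18 ✓; enrolled in Health Savings Account ✓ → eligible.
Parking Benefit — status full-time ✓; benefits waiver on file ✓; dept Legal ✗ → not eligible.
Life Insurance — status full-time ✓; service 1173 days ≥ 120 days ✓; 40 hrs/wk ≥ 30 ✓ → eligible.
RSU Program — status full-time ✓; dept Legal ✗ → not eligible.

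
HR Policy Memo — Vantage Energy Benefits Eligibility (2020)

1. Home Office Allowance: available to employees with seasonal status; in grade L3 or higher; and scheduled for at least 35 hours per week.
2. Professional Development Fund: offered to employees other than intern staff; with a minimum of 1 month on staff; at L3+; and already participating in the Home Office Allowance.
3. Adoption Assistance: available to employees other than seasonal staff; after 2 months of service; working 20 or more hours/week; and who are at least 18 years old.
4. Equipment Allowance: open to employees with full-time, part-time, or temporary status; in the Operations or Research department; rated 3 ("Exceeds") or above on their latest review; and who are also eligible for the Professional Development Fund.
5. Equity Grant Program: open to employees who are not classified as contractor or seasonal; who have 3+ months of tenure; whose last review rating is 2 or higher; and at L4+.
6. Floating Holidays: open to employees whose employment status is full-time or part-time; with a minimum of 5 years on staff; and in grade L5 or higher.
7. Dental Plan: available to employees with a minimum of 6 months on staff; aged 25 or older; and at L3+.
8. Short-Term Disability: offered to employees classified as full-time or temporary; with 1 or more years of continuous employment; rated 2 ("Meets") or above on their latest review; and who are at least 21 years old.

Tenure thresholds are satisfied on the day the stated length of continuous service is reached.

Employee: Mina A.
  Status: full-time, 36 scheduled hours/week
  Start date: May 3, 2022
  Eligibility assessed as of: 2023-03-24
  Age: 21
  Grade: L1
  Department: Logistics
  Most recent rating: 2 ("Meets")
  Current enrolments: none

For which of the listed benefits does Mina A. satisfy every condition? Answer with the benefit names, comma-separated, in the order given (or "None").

Service from May 3, 2022 to 2023-03-24: 325 days.
Home Office Allowance — status full-time ✗ (requires seasonal) → not eligible.
Professional Development Fund — status full-time ✓ (not excluded); service 325 days ≥ 1 month (≈30 days) ✓; grade L1 < L3 ✗ → not eligible.
Adoption Assistance — status full-time ✓ (not excluded); service 325 days ≥ 2 months (≈60 days) ✓; 36 hrs/wk ≥ 20 ✓; age 21 ≥ 18 ✓ → eligible.
Equipment Allowance — status full-time ✓; dept Logistics ✗ → not eligible.
Equity Grant Program — status full-time ✓ (not excluded); service 325 days ≥ 3 months (≈90 days) ✓; rating 2 ≥ 2 ✓; grade L1 < L4 ✗ → not eligible.
Floating Holidays — status full-time ✓; service 325 days < 5 years (≈1825 days) ✗ → not eligible.
Dental Plan — service 325 days ≥ 6 months (≈180 days) ✓; age 21 < 25 ✗ → not eligible.
Short-Term Disability — status full-time ✓; service 325 days < 1 year (≈365 days) ✗ → not eligible.

Adoption Assistance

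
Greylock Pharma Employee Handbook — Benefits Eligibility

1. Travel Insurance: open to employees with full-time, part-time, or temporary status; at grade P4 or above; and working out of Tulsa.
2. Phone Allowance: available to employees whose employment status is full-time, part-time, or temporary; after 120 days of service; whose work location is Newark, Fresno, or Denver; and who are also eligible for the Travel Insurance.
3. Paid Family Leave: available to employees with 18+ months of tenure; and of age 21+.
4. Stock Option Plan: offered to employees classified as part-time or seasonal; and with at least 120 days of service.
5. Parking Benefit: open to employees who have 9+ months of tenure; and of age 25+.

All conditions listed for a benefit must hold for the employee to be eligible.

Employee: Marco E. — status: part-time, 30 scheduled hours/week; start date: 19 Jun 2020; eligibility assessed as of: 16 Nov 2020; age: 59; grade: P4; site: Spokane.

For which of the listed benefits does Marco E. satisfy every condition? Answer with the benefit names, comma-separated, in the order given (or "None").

Stock Option Plan

Service from 19 Jun 2020 to 16 Nov 2020: 150 days.
Travel Insurance — status part-time ✓; grade P4 ≥ P4 ✓; site Spokane ✗ (not Tulsa) → not eligible.
Phone Allowance — status part-time ✓; service 150 days ≥ 120 days ✓; site Spokane ✗ (not Newark, Fresno, or Denver) → not eligible.
Paid Family Leave — service 150 days < 18 months (≈540 days) ✗ → not eligible.
Stock Option Plan — status part-time ✓; service 150 days ≥ 120 days ✓ → eligible.
Parking Benefit — service 150 days < 9 months (≈270 days) ✗ → not eligible.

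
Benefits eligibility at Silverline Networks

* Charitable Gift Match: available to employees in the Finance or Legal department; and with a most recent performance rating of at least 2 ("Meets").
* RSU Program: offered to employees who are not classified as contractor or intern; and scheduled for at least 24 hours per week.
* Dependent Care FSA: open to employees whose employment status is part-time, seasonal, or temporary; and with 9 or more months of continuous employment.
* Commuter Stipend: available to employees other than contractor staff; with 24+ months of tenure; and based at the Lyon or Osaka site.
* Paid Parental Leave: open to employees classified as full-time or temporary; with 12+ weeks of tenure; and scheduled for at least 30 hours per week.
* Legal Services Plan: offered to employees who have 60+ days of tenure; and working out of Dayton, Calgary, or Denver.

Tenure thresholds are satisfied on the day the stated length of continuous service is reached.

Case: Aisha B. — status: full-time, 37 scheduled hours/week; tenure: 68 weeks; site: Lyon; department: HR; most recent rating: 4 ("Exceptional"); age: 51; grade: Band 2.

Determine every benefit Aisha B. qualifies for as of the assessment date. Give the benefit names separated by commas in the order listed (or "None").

Charitable Gift Match — dept HR ✗ → not eligible.
RSU Program — status full-time ✓ (not excluded); 37 hrs/wk ≥ 24 ✓ → eligible.
Dependent Care FSA — status full-time ✗ (requires part-time, seasonal, or temporary) → not eligible.
Commuter Stipend — status full-time ✓ (not excluded); service 68 weeks < 24 months (≈720 days) ✗ → not eligible.
Paid Parental Leave — status full-time ✓; service 68 weeks ≥ 12 weeks ✓; 37 hrs/wk ≥ 30 ✓ → eligible.
Legal Services Plan — service 68 weeks ≥ 60 days ✓; site Lyon ✗ (not Dayton, Calgary, or Denver) → not eligible.

RSU Program, Paid Parental Leave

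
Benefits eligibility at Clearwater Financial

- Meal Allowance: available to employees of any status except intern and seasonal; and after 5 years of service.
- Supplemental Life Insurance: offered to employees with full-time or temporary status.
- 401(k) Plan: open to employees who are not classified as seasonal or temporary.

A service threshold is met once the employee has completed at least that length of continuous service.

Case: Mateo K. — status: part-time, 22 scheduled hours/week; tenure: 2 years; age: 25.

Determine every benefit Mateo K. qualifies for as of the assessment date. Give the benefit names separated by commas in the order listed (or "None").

Meal Allowance — status part-time ✓ (not excluded); service 2 years < 5 years ✗ → not eligible.
Supplemental Life Insurance — status part-time ✗ (requires full-time or temporary) → not eligible.
401(k) Plan — status part-time ✓ (not excluded) → eligible.

401(k) Plan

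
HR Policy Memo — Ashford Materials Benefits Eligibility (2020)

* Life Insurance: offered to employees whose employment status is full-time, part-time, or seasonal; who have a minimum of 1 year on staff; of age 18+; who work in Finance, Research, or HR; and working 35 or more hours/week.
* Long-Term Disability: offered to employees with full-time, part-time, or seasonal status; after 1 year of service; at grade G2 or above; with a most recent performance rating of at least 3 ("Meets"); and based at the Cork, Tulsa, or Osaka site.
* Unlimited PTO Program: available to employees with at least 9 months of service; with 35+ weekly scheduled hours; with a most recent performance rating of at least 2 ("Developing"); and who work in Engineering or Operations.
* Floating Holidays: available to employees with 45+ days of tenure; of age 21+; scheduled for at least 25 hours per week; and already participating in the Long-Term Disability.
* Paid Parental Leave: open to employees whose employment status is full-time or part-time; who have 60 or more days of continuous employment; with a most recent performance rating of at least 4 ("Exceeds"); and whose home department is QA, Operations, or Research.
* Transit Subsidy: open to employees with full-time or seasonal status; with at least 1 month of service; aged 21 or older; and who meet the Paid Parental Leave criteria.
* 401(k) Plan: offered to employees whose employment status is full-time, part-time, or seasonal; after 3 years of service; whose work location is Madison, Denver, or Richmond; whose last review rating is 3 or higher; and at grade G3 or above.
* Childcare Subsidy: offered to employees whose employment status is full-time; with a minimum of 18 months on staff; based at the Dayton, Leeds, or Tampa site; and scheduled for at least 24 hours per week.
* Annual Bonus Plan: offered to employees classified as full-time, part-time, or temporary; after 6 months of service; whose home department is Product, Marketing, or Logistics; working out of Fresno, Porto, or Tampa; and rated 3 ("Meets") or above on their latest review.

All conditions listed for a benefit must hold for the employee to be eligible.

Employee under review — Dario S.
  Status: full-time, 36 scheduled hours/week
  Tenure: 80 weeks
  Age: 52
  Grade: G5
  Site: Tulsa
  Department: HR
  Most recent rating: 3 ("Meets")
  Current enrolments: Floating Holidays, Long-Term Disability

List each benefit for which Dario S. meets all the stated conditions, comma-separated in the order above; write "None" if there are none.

Life Insurance, Long-Term Disability, Floating Holidays

Life Insurance — status full-time ✓; service 80 weeks ≥ 1 year (≈365 days) ✓; age 52 ≥ 18 ✓; dept HR ✓; 36 hrs/wk ≥ 35 ✓ → eligible.
Long-Term Disability — status full-time ✓; service 80 weeks ≥ 1 year (≈365 days) ✓; grade G5 ≥ G2 ✓; rating 3 ≥ 3 ✓; site Tulsa ✓ → eligible.
Unlimited PTO Program — service 80 weeks ≥ 9 months (≈270 days) ✓; 36 hrs/wk ≥ 35 ✓; rating 3 ≥ 2 ✓; dept HR ✗ → not eligible.
Floating Holidays — service 80 weeks ≥ 45 days ✓; age 52 ≥ 21 ✓; 36 hrs/wk ≥ 25 ✓; enrolled in Long-Term Disability ✓ → eligible.
Paid Parental Leave — status full-time ✓; service 80 weeks ≥ 60 days ✓; rating 3 < 4 ✗ → not eligible.
Transit Subsidy — status full-time ✓; service 80 weeks ≥ 1 month (≈30 days) ✓; age 52 ≥ 21 ✓; not eligible for Paid Parental Leave ✗ → not eligible.
401(k) Plan — status full-time ✓; service 80 weeks < 3 years (≈1095 days) ✗ → not eligible.
Childcare Subsidy — status full-time ✓; service 80 weeks ≥ 18 months (≈540 days) ✓; site Tulsa ✗ (not Dayton, Leeds, or Tampa) → not eligible.
Annual Bonus Plan — status full-time ✓; service 80 weeks ≥ 6 months (≈180 days) ✓; dept HR ✗ → not eligible.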